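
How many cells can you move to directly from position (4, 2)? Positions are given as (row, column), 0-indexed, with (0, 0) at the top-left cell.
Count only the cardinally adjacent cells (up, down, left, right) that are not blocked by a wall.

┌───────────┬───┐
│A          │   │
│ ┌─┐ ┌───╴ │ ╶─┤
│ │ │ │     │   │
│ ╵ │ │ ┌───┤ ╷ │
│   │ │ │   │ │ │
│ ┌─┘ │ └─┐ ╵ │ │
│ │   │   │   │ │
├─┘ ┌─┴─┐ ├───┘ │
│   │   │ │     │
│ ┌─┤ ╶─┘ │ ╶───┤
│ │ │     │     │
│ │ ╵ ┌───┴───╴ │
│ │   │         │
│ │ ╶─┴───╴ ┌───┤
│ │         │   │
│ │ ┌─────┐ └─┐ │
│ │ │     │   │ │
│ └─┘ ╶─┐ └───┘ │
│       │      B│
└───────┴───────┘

Checking passable neighbors of (4, 2):
Neighbors: (5, 2), (4, 3)
Count: 2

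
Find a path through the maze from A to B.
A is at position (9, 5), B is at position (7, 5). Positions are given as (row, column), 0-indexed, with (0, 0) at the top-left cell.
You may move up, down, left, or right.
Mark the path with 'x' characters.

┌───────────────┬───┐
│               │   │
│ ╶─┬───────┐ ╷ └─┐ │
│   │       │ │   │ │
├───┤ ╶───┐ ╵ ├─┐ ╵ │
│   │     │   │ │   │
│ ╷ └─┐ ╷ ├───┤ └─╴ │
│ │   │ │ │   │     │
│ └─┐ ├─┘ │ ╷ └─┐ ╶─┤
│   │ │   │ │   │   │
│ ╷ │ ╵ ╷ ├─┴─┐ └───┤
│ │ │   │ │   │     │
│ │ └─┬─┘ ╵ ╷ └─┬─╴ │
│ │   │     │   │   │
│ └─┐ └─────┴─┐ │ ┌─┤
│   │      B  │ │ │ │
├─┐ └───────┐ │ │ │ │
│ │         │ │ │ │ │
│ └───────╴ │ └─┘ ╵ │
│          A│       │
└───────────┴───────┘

Finding the shortest path from (9, 5) to (7, 5):
Path length: 18 steps
Directions: up → left → left → left → left → up → left → up → up → up → right → down → down → right → down → right → right → right

Solution:

┌───────────────┬───┐
│               │   │
│ ╶─┬───────┐ ╷ └─┐ │
│   │       │ │   │ │
├───┤ ╶───┐ ╵ ├─┐ ╵ │
│   │     │   │ │   │
│ ╷ └─┐ ╷ ├───┤ └─╴ │
│ │   │ │ │   │     │
│ └─┐ ├─┘ │ ╷ └─┐ ╶─┤
│x x│ │   │ │   │   │
│ ╷ │ ╵ ╷ ├─┴─┐ └───┤
│x│x│   │ │   │     │
│ │ └─┬─┘ ╵ ╷ └─┬─╴ │
│x│x x│     │   │   │
│ └─┐ └─────┴─┐ │ ┌─┤
│x x│x x x B  │ │ │ │
├─┐ └───────┐ │ │ │ │
│ │x x x x x│ │ │ │ │
│ └───────╴ │ └─┘ ╵ │
│          A│       │
└───────────┴───────┘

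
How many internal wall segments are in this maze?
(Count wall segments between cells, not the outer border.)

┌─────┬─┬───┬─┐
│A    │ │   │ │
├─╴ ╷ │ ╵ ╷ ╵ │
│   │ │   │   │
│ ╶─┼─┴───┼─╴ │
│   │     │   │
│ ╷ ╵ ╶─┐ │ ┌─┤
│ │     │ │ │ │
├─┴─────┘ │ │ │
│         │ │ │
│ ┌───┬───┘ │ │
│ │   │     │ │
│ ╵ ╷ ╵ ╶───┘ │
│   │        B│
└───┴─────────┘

Counting internal wall segments:
Total internal walls: 36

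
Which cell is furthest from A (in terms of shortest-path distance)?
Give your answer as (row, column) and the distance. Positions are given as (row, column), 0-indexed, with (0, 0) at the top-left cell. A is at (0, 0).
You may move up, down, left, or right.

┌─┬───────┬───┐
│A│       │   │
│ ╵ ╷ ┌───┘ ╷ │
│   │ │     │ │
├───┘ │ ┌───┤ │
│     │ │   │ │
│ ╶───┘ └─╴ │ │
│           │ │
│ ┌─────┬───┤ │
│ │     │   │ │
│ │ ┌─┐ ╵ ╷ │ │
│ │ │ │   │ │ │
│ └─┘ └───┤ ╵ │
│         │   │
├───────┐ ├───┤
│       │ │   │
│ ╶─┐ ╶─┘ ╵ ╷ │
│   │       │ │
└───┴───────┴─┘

Computing BFS distances from A to all cells:
Furthest cell: (5, 1)
Distance: 34 steps

Path from A to the furthest cell:

┌─┬───────┬───┐
│A│↱ ↓    │↱ ↓│
│ ╵ ╷ ┌───┘ ╷ │
│↳ ↑│↓│↱ → ↑│↓│
├───┘ │ ┌───┤ │
│↓ ← ↲│↑│   │↓│
│ ╶───┘ └─╴ │ │
│↳ → → ↑    │↓│
│ ┌─────┬───┤ │
│ │↓ ← ↰│↓ ↰│↓│
│ │ ┌─┐ ╵ ╷ │ │
│ │B│ │↑ ↲│↑│↓│
│ └─┘ └───┤ ╵ │
│         │↑ ↲│
├───────┐ ├───┤
│       │ │   │
│ ╶─┐ ╶─┘ ╵ ╷ │
│   │       │ │
└───┴───────┴─┘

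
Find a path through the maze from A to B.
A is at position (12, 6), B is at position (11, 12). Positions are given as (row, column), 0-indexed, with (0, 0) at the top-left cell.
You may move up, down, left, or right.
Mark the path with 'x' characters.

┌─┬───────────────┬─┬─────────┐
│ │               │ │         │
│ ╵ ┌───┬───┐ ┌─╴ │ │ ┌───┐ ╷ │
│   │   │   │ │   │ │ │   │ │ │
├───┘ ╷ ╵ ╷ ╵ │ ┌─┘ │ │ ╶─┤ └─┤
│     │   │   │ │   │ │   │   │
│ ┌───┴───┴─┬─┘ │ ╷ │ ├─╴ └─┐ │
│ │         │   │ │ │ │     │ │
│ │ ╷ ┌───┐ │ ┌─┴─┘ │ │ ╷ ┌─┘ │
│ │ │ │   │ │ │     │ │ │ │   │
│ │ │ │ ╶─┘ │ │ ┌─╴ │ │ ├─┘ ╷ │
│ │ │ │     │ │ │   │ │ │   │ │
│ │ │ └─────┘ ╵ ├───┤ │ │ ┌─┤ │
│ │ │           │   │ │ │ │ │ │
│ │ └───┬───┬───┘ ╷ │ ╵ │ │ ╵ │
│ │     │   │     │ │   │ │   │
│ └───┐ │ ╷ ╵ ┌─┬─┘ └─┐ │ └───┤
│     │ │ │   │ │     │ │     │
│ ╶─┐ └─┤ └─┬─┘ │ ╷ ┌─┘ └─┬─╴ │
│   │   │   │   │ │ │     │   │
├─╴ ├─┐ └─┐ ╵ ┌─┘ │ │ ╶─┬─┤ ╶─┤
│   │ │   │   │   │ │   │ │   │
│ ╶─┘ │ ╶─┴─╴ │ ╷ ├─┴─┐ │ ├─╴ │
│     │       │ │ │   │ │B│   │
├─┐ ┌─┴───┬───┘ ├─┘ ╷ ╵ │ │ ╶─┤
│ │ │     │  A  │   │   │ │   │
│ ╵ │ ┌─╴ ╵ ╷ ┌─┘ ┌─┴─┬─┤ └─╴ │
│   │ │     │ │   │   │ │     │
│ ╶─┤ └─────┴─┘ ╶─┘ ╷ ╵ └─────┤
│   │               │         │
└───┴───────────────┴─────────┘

Finding the shortest path from (12, 6) to (11, 12):
Path length: 65 steps
Directions: left → down → left → up → left → left → down → down → right → right → right → right → right → up → right → up → right → up → right → down → right → up → up → left → up → right → up → up → left → up → up → up → up → up → up → up → right → right → right → down → down → right → down → down → left → down → left → down → down → down → right → right → down → left → down → right → down → left → down → right → down → left → left → up → up

Solution:

┌─┬───────────────┬─┬─────────┐
│ │               │ │x x x x  │
│ ╵ ┌───┬───┐ ┌─╴ │ │ ┌───┐ ╷ │
│   │   │   │ │   │ │x│   │x│ │
├───┘ ╷ ╵ ╷ ╵ │ ┌─┘ │ │ ╶─┤ └─┤
│     │   │   │ │   │x│   │x x│
│ ┌───┴───┴─┬─┘ │ ╷ │ ├─╴ └─┐ │
│ │         │   │ │ │x│     │x│
│ │ ╷ ┌───┐ │ ┌─┴─┘ │ │ ╷ ┌─┘ │
│ │ │ │   │ │ │     │x│ │ │x x│
│ │ │ │ ╶─┘ │ │ ┌─╴ │ │ ├─┘ ╷ │
│ │ │ │     │ │ │   │x│ │x x│ │
│ │ │ └─────┘ ╵ ├───┤ │ │ ┌─┤ │
│ │ │           │   │x│ │x│ │ │
│ │ └───┬───┬───┘ ╷ │ ╵ │ │ ╵ │
│ │     │   │     │ │x x│x│   │
│ └───┐ │ ╷ ╵ ┌─┬─┘ └─┐ │ └───┤
│     │ │ │   │ │     │x│x x x│
│ ╶─┐ └─┤ └─┬─┘ │ ╷ ┌─┘ └─┬─╴ │
│   │   │   │   │ │ │x x  │x x│
├─╴ ├─┐ └─┐ ╵ ┌─┘ │ │ ╶─┬─┤ ╶─┤
│   │ │   │   │   │ │x x│ │x x│
│ ╶─┘ │ ╶─┴─╴ │ ╷ ├─┴─┐ │ ├─╴ │
│     │       │ │ │x x│x│B│x x│
├─┐ ┌─┴───┬───┘ ├─┘ ╷ ╵ │ │ ╶─┤
│ │ │x x x│x A  │x x│x x│x│x x│
│ ╵ │ ┌─╴ ╵ ╷ ┌─┘ ┌─┴─┬─┤ └─╴ │
│   │x│  x x│ │x x│   │ │x x x│
│ ╶─┤ └─────┴─┘ ╶─┘ ╷ ╵ └─────┤
│   │x x x x x x    │         │
└───┴───────────────┴─────────┘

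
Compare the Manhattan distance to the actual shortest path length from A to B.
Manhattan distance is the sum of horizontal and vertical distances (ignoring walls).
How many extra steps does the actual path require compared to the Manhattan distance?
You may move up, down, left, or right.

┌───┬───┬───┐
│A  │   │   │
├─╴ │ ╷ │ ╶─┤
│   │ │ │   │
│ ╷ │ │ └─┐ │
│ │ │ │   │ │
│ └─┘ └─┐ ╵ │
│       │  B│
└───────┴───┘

Manhattan distance: |3 - 0| + |5 - 0| = 8
Actual path length: 16
Extra steps: 16 - 8 = 8

Solution:

┌───┬───┬───┐
│A ↓│↱ ↓│   │
├─╴ │ ╷ │ ╶─┤
│↓ ↲│↑│↓│   │
│ ╷ │ │ └─┐ │
│↓│ │↑│↳ ↓│ │
│ └─┘ └─┐ ╵ │
│↳ → ↑  │↳ B│
└───────┴───┘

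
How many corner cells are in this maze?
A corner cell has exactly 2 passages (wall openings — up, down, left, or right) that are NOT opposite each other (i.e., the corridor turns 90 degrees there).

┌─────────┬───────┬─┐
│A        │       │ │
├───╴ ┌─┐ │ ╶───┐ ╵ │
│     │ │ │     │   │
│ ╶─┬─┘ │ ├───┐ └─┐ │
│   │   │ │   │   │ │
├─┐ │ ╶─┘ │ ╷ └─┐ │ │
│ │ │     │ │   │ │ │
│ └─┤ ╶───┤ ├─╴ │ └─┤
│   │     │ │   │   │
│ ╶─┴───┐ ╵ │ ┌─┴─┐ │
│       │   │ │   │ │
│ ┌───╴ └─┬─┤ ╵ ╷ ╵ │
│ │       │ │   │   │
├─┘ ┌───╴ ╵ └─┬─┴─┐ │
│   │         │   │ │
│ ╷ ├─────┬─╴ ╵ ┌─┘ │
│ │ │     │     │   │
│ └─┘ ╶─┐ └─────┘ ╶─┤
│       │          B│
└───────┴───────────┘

Counting corner cells (2 non-opposite passages):
Total corners: 45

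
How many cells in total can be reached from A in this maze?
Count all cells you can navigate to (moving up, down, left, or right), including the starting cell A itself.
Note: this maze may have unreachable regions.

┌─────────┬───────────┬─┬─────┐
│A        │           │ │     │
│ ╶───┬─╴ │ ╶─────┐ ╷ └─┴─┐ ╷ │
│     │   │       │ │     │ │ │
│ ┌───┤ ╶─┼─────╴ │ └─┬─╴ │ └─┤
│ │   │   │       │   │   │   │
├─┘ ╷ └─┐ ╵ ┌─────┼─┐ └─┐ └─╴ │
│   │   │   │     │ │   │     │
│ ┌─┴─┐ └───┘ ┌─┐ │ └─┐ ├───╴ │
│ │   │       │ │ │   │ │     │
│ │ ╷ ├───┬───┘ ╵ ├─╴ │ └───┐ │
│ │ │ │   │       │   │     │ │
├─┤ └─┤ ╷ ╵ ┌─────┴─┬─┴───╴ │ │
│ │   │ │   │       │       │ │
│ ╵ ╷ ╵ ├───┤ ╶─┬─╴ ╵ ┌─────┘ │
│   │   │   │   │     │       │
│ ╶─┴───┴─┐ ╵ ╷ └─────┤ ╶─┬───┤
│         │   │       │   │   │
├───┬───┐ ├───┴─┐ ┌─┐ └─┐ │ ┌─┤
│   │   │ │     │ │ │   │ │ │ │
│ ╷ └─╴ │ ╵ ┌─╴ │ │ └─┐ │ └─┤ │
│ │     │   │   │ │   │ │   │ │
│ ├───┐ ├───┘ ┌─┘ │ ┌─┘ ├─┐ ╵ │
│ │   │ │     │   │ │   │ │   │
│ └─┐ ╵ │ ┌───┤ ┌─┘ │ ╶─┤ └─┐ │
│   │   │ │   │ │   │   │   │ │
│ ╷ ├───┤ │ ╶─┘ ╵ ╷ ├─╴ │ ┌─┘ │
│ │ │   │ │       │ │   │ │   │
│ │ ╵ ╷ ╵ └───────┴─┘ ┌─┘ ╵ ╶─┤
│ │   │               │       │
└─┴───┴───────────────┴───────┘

Using BFS/flood-fill to find all reachable cells from A:
Maze size: 15 × 15 = 225 total cells
9 cell(s) are walled off and cannot be reached from A.
Reachable cells: 216

Reachable region (· marks reachable cells):

┌─────────┬───────────┬─┬─────┐
│A · · · ·│· · · · · ·│ │· · ·│
│ ╶───┬─╴ │ ╶─────┐ ╷ └─┴─┐ ╷ │
│· · ·│· ·│· · · ·│·│· · ·│·│·│
│ ┌───┤ ╶─┼─────╴ │ └─┬─╴ │ └─┤
│·│· ·│· ·│· · · ·│· ·│· ·│· ·│
├─┘ ╷ └─┐ ╵ ┌─────┼─┐ └─┐ └─╴ │
│· ·│· ·│· ·│· · ·│ │· ·│· · ·│
│ ┌─┴─┐ └───┘ ┌─┐ │ └─┐ ├───╴ │
│·│· ·│· · · ·│·│·│   │·│· · ·│
│ │ ╷ ├───┬───┘ ╵ ├─╴ │ └───┐ │
│·│·│·│· ·│· · · ·│   │· · ·│·│
├─┤ └─┤ ╷ ╵ ┌─────┴─┬─┴───╴ │ │
│·│· ·│·│· ·│· · · ·│· · · ·│·│
│ ╵ ╷ ╵ ├───┤ ╶─┬─╴ ╵ ┌─────┘ │
│· ·│· ·│· ·│· ·│· · ·│· · · ·│
│ ╶─┴───┴─┐ ╵ ╷ └─────┤ ╶─┬───┤
│· · · · ·│· ·│· · · ·│· ·│   │
├───┬───┐ ├───┴─┐ ┌─┐ └─┐ │ ┌─┤
│· ·│· ·│·│· · ·│·│·│· ·│·│ │·│
│ ╷ └─╴ │ ╵ ┌─╴ │ │ └─┐ │ └─┤ │
│·│· · ·│· ·│· ·│·│· ·│·│· ·│·│
│ ├───┐ ├───┘ ┌─┘ │ ┌─┘ ├─┐ ╵ │
│·│· ·│·│· · ·│· ·│·│· ·│·│· ·│
│ └─┐ ╵ │ ┌───┤ ┌─┘ │ ╶─┤ └─┐ │
│· ·│· ·│·│· ·│·│· ·│· ·│· ·│·│
│ ╷ ├───┤ │ ╶─┘ ╵ ╷ ├─╴ │ ┌─┘ │
│·│·│· ·│·│· · · ·│·│· ·│·│· ·│
│ │ ╵ ╷ ╵ └───────┴─┘ ┌─┘ ╵ ╶─┤
│·│· ·│· · · · · · · ·│· · · ·│
└─┴───┴───────────────┴───────┘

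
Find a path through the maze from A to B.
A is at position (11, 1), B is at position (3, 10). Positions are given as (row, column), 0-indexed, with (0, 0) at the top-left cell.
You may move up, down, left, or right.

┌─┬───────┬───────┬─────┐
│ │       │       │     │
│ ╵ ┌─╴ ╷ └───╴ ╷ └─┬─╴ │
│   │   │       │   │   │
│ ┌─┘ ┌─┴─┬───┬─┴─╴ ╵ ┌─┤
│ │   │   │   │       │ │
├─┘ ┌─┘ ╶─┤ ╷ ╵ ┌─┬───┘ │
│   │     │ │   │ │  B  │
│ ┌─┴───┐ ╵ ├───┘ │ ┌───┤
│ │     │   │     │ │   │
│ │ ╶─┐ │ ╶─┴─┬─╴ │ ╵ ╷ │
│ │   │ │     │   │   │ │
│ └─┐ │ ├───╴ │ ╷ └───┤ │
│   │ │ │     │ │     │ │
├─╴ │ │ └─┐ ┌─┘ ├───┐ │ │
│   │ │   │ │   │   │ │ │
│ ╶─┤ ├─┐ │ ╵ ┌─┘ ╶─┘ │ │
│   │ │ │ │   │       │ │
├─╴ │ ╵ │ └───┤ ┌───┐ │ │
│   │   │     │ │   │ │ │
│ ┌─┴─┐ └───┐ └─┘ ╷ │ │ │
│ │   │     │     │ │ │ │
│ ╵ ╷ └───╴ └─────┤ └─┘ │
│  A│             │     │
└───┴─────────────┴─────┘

Finding the shortest path from (11, 1) to (3, 10):
Path length: 49 steps
Directions: up → right → down → right → right → right → up → left → left → up → left → up → up → up → up → left → up → right → right → down → down → down → right → down → down → right → right → down → right → right → up → right → down → down → right → right → up → up → up → up → up → up → up → left → down → left → up → up → right

Solution:

┌─┬───────┬───────┬─────┐
│ │       │       │     │
│ ╵ ┌─╴ ╷ └───╴ ╷ └─┬─╴ │
│   │   │       │   │   │
│ ┌─┘ ┌─┴─┬───┬─┴─╴ ╵ ┌─┤
│ │   │   │   │       │ │
├─┘ ┌─┘ ╶─┤ ╷ ╵ ┌─┬───┘ │
│   │     │ │   │ │↱ B  │
│ ┌─┴───┐ ╵ ├───┘ │ ┌───┤
│ │↱ → ↓│   │     │↑│↓ ↰│
│ │ ╶─┐ │ ╶─┴─┬─╴ │ ╵ ╷ │
│ │↑ ↰│↓│     │   │↑ ↲│↑│
│ └─┐ │ ├───╴ │ ╷ └───┤ │
│   │↑│↓│     │ │     │↑│
├─╴ │ │ └─┐ ┌─┘ ├───┐ │ │
│   │↑│↳ ↓│ │   │   │ │↑│
│ ╶─┤ ├─┐ │ ╵ ┌─┘ ╶─┘ │ │
│   │↑│ │↓│   │       │↑│
├─╴ │ ╵ │ └───┤ ┌───┐ │ │
│   │↑ ↰│↳ → ↓│ │↱ ↓│ │↑│
│ ┌─┴─┐ └───┐ └─┘ ╷ │ │ │
│ │↱ ↓│↑ ← ↰│↳ → ↑│↓│ │↑│
│ ╵ ╷ └───╴ └─────┤ └─┘ │
│  A│↳ → → ↑      │↳ → ↑│
└───┴─────────────┴─────┘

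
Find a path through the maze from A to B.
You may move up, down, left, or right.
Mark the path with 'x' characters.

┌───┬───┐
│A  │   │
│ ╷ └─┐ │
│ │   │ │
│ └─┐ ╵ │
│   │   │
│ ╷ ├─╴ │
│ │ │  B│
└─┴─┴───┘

Finding the shortest path through the maze:
Path length: 6 steps
Directions: right → down → right → down → right → down

Solution:

┌───┬───┐
│A x│   │
│ ╷ └─┐ │
│ │x x│ │
│ └─┐ ╵ │
│   │x x│
│ ╷ ├─╴ │
│ │ │  B│
└─┴─┴───┘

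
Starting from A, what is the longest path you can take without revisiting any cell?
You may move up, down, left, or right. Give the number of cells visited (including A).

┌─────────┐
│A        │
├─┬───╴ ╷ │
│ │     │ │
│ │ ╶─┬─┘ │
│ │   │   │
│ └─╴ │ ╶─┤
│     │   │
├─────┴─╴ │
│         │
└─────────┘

Finding longest simple path using DFS:
Start: (0, 0)
Longest path visits 15 cells
Path: A → right → right → right → right → down → down → left → down → right → down → left → left → left → left

Solution:

┌─────────┐
│A → → → ↓│
├─┬───╴ ╷ │
│ │     │↓│
│ │ ╶─┬─┘ │
│ │   │↓ ↲│
│ └─╴ │ ╶─┤
│     │↳ ↓│
├─────┴─╴ │
│B ← ← ← ↲│
└─────────┘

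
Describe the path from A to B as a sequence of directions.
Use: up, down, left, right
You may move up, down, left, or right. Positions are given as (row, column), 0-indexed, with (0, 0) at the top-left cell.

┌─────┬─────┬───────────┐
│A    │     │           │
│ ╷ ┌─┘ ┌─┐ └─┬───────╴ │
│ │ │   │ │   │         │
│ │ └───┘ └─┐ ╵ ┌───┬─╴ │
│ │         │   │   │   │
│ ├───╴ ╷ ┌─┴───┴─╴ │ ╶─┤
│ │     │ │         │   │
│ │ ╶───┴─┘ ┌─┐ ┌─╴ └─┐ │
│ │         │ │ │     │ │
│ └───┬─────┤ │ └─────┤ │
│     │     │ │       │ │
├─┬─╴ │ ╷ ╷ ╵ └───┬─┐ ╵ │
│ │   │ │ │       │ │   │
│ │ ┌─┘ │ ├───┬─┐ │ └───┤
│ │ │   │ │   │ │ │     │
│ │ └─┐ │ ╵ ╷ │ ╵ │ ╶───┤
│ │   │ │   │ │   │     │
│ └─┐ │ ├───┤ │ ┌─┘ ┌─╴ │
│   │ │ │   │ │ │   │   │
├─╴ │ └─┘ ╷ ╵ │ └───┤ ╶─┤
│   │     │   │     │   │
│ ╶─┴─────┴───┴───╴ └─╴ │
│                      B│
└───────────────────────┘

Finding the path and converting it to directions:
Path through cells: (0,0) → (1,0) → (2,0) → (3,0) → (4,0) → (5,0) → (5,1) → (5,2) → (6,2) → (6,1) → (7,1) → (8,1) → (8,2) → (9,2) → (10,2) → (10,3) → (10,4) → (9,4) → (9,5) → (10,5) → (10,6) → (9,6) → (8,6) → (7,6) → (7,5) → (8,5) → (8,4) → (7,4) → (6,4) → (5,4) → (5,5) → (6,5) → (6,6) → (6,7) → (6,8) → (7,8) → (8,8) → (8,7) → (9,7) → (10,7) → (10,8) → (10,9) → (11,9) → (11,10) → (11,11)
Directions: down, down, down, down, down, right, right, down, left, down, down, right, down, down, right, right, up, right, down, right, up, up, up, left, down, left, up, up, up, right, down, right, right, right, down, down, left, down, down, right, right, down, right, right

Solution:

┌─────┬─────┬───────────┐
│A    │     │           │
│ ╷ ┌─┘ ┌─┐ └─┬───────╴ │
│↓│ │   │ │   │         │
│ │ └───┘ └─┐ ╵ ┌───┬─╴ │
│↓│         │   │   │   │
│ ├───╴ ╷ ┌─┴───┴─╴ │ ╶─┤
│↓│     │ │         │   │
│ │ ╶───┴─┘ ┌─┐ ┌─╴ └─┐ │
│↓│         │ │ │     │ │
│ └───┬─────┤ │ └─────┤ │
│↳ → ↓│  ↱ ↓│ │       │ │
├─┬─╴ │ ╷ ╷ ╵ └───┬─┐ ╵ │
│ │↓ ↲│ │↑│↳ → → ↓│ │   │
│ │ ┌─┘ │ ├───┬─┐ │ └───┤
│ │↓│   │↑│↓ ↰│ │↓│     │
│ │ └─┐ │ ╵ ╷ │ ╵ │ ╶───┤
│ │↳ ↓│ │↑ ↲│↑│↓ ↲│     │
│ └─┐ │ ├───┤ │ ┌─┘ ┌─╴ │
│   │↓│ │↱ ↓│↑│↓│   │   │
├─╴ │ └─┘ ╷ ╵ │ └───┤ ╶─┤
│   │↳ → ↑│↳ ↑│↳ → ↓│   │
│ ╶─┴─────┴───┴───╴ └─╴ │
│                  ↳ → B│
└───────────────────────┘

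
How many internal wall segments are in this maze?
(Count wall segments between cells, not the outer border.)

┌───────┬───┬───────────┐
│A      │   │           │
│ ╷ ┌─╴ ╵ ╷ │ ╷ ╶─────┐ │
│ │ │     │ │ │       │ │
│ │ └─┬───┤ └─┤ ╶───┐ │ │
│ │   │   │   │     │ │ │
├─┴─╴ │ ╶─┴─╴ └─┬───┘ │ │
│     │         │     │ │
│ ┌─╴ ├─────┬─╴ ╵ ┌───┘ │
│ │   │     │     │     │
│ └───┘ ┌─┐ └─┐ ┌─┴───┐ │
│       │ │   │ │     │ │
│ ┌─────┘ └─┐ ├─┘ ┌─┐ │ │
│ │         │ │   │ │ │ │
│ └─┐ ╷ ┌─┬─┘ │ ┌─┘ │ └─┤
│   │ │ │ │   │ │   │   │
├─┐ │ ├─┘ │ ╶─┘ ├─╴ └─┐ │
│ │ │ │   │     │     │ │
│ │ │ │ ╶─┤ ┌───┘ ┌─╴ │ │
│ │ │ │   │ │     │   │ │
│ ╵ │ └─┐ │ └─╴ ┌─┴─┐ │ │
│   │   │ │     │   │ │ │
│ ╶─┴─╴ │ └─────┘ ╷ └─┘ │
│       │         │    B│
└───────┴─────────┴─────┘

Counting internal wall segments:
Total internal walls: 121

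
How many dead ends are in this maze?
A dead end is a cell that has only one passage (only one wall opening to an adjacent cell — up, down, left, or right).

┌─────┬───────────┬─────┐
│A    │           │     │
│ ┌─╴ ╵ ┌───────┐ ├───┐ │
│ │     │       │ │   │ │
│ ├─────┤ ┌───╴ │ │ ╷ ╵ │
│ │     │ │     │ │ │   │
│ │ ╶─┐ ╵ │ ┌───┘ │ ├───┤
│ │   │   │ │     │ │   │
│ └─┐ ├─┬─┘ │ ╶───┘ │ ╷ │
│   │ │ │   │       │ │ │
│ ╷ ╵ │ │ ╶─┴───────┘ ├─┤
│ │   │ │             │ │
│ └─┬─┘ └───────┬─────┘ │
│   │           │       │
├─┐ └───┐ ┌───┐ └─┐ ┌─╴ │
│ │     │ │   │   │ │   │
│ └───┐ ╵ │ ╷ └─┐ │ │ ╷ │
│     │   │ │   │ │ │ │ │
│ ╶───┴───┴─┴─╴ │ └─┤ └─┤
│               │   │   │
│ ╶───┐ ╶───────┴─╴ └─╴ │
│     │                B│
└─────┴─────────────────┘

Checking each cell for number of passages:

Dead ends found at positions:
  (0, 9)
  (1, 1)
  (4, 3)
  (4, 11)
  (5, 11)
  (6, 2)
  (6, 8)
  (7, 0)
  (8, 2)
  (8, 5)
  (8, 9)
  (8, 11)
  (10, 2)
Total dead ends: 13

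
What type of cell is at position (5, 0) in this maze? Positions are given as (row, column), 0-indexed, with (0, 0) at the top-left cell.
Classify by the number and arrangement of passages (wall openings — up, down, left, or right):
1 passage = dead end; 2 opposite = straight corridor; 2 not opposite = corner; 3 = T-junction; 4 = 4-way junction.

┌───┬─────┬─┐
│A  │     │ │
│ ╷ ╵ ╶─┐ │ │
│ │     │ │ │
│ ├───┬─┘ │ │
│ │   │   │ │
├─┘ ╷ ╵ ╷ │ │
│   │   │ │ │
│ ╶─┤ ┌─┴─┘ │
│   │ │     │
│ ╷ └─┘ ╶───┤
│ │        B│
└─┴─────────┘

Checking cell at (5, 0):
Number of passages: 1
Cell type: dead end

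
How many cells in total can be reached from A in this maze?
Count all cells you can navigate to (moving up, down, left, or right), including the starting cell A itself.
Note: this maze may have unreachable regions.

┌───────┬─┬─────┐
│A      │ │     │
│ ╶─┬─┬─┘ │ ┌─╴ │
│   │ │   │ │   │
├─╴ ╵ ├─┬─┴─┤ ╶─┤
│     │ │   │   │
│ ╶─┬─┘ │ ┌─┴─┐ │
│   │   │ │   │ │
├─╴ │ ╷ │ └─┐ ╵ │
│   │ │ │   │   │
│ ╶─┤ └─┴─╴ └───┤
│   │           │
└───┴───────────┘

Using BFS/flood-fill to find all reachable cells from A:
Maze size: 6 × 8 = 48 total cells
32 cell(s) are walled off and cannot be reached from A.
Reachable cells: 16

Reachable region (· marks reachable cells):

┌───────┬─┬─────┐
│A · · ·│ │     │
│ ╶─┬─┬─┘ │ ┌─╴ │
│· ·│·│   │ │   │
├─╴ ╵ ├─┬─┴─┤ ╶─┤
│· · ·│ │   │   │
│ ╶─┬─┘ │ ┌─┴─┐ │
│· ·│   │ │   │ │
├─╴ │ ╷ │ └─┐ ╵ │
│· ·│ │ │   │   │
│ ╶─┤ └─┴─╴ └───┤
│· ·│           │
└───┴───────────┘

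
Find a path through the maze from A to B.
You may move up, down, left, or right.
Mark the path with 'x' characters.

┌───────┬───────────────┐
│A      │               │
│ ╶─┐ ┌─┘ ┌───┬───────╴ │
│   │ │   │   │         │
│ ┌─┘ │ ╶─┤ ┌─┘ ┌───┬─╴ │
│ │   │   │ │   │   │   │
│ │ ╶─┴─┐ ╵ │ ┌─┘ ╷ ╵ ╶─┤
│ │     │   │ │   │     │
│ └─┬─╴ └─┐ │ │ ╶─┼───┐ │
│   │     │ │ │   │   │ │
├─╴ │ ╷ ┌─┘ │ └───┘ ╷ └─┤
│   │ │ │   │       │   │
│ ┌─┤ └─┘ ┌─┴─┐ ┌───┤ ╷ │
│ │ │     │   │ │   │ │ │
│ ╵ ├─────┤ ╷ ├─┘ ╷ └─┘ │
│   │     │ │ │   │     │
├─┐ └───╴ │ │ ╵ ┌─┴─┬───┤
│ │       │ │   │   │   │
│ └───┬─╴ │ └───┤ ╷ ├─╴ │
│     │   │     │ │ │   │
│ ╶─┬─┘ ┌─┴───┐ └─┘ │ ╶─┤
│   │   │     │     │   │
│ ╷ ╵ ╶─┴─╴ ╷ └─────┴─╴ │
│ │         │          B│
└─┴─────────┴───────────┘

Finding the shortest path through the maze:
Path length: 30 steps
Directions: down → down → down → down → right → down → left → down → down → right → down → right → right → right → down → left → down → left → down → right → right → right → up → right → down → right → right → right → right → right

Solution:

┌───────┬───────────────┐
│A      │               │
│ ╶─┐ ┌─┘ ┌───┬───────╴ │
│x  │ │   │   │         │
│ ┌─┘ │ ╶─┤ ┌─┘ ┌───┬─╴ │
│x│   │   │ │   │   │   │
│ │ ╶─┴─┐ ╵ │ ┌─┘ ╷ ╵ ╶─┤
│x│     │   │ │   │     │
│ └─┬─╴ └─┐ │ │ ╶─┼───┐ │
│x x│     │ │ │   │   │ │
├─╴ │ ╷ ┌─┘ │ └───┘ ╷ └─┤
│x x│ │ │   │       │   │
│ ┌─┤ └─┘ ┌─┴─┐ ┌───┤ ╷ │
│x│ │     │   │ │   │ │ │
│ ╵ ├─────┤ ╷ ├─┘ ╷ └─┘ │
│x x│     │ │ │   │     │
├─┐ └───╴ │ │ ╵ ┌─┴─┬───┤
│ │x x x x│ │   │   │   │
│ └───┬─╴ │ └───┤ ╷ ├─╴ │
│     │x x│     │ │ │   │
│ ╶─┬─┘ ┌─┴───┐ └─┘ │ ╶─┤
│   │x x│  x x│     │   │
│ ╷ ╵ ╶─┴─╴ ╷ └─────┴─╴ │
│ │  x x x x│x x x x x B│
└─┴─────────┴───────────┘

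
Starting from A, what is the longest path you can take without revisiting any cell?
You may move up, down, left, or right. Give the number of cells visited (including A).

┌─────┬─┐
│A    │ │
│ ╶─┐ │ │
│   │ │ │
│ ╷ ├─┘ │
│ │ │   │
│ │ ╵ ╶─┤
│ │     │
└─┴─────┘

Finding longest simple path using DFS:
Start: (0, 0)
Longest path visits 10 cells
Path: A → down → right → down → down → right → up → right → up → up

Solution:

┌─────┬─┐
│A    │B│
│ ╶─┐ │ │
│↳ ↓│ │↑│
│ ╷ ├─┘ │
│ │↓│↱ ↑│
│ │ ╵ ╶─┤
│ │↳ ↑  │
└─┴─────┘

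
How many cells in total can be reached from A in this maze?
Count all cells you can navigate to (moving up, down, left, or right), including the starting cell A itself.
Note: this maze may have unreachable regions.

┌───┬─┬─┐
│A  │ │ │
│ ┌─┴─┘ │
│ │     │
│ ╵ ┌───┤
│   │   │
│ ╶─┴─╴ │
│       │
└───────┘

Using BFS/flood-fill to find all reachable cells from A:
Maze size: 4 × 4 = 16 total cells
1 cell(s) are walled off and cannot be reached from A.
Reachable cells: 15

Reachable region (· marks reachable cells):

┌───┬─┬─┐
│A ·│ │·│
│ ┌─┴─┘ │
│·│· · ·│
│ ╵ ┌───┤
│· ·│· ·│
│ ╶─┴─╴ │
│· · · ·│
└───────┘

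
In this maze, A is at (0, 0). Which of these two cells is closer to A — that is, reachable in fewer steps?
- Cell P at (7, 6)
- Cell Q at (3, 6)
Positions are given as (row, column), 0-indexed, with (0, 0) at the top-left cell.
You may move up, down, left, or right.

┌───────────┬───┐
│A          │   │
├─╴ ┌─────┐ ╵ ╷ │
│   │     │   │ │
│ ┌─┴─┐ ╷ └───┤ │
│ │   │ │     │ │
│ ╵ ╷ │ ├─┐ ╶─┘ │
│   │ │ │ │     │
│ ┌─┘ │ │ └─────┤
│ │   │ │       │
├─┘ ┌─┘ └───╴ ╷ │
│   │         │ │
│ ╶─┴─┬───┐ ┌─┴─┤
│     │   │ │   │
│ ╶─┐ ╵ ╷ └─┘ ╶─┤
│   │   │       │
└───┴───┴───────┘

Shortest path A → P at (7, 6): 23 steps
Shortest path A → Q at (3, 6): 13 steps

Q is closer (13 steps vs 23 steps).

Path to P:

┌───────────┬───┐
│A ↓        │   │
├─╴ ┌─────┐ ╵ ╷ │
│↓ ↲│     │   │ │
│ ┌─┴─┐ ╷ └───┤ │
│↓│↱ ↓│ │     │ │
│ ╵ ╷ │ ├─┐ ╶─┘ │
│↳ ↑│↓│ │ │     │
│ ┌─┘ │ │ └─────┤
│ │↓ ↲│ │       │
├─┘ ┌─┘ └───╴ ╷ │
│↓ ↲│         │ │
│ ╶─┴─┬───┐ ┌─┴─┤
│↳ → ↓│↱ ↓│ │   │
│ ╶─┐ ╵ ╷ └─┘ ╶─┤
│   │↳ ↑│↳ → P  │
└───┴───┴───────┘

Path to Q:

┌───────────┬───┐
│A → → → → ↓│↱ ↓│
├─╴ ┌─────┐ ╵ ╷ │
│   │     │↳ ↑│↓│
│ ┌─┴─┐ ╷ └───┤ │
│ │   │ │     │↓│
│ ╵ ╷ │ ├─┐ ╶─┘ │
│   │ │ │ │  Q ↲│
│ ┌─┘ │ │ └─────┤
│ │   │ │       │
├─┘ ┌─┘ └───╴ ╷ │
│   │         │ │
│ ╶─┴─┬───┐ ┌─┴─┤
│     │   │ │   │
│ ╶─┐ ╵ ╷ └─┘ ╶─┤
│   │   │       │
└───┴───┴───────┘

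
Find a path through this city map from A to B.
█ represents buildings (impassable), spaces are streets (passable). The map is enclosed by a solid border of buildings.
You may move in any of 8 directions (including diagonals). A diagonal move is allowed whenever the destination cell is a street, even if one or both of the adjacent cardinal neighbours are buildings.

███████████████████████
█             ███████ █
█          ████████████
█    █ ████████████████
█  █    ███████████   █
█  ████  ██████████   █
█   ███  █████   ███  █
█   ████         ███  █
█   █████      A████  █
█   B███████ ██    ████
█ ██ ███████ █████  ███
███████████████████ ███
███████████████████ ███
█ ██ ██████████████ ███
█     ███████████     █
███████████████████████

Finding the shortest path from A to B:
Movement: 8-directional
Path length: 18 steps
Directions: left → left → left → left → left → up-left → up-left → up-left → up-left → left → left → up-left → down-left → down → down → down → down-right → down-right

Solution:

███████████████████████
█             ███████ █
█          ████████████
█  ↙ █ ████████████████
█ ↓█↖←← ███████████   █
█ ↓████↖ ██████████   █
█ ↓ ███ ↖█████   ███  █
█ ↘ ████ ↖       ███  █
█  ↘█████ ↖←←←←A████  █
█   B███████ ██    ████
█ ██ ███████ █████  ███
███████████████████ ███
███████████████████ ███
█ ██ ██████████████ ███
█     ███████████     █
███████████████████████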